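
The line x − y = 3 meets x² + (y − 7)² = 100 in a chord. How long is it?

10√2

The distance from (0, 7) to the line is 10/√2, and r² = 100.
Half the chord is √(r² − d²) = √(50), so the full chord is 10√2.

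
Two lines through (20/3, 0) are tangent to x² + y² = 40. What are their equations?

Write the tangent as mx − y + (0 − m·(20/3)) = 0 and set its distance from the centre to 2√10:
[m·(−20/3) − (0)]² = 40(m² + 1)
m² − 9 = 0, so m = −3 or m = 3.
Through (20/3, 0) these give 3x + y = 20 and 3x − y = 20.

3x + y = 20 and 3x − y = 20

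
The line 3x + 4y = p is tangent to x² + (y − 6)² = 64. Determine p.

p = −16 or p = 64

Tangency holds when the distance from the centre (0, 6) to the line equals the radius 8:
|3·0 + 4·6 − p| / √25 = 8
|p − (24)| = 8·5, so p = 64 or p = −16.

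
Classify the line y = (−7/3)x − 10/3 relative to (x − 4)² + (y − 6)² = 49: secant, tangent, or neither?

Substituting the line into the circle gives 58x² + 320x + 487 = 0.
Δ = 102400 − 112984 = −10584.
No real roots: the line does not meet the circle.

neither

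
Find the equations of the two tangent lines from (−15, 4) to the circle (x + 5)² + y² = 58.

7x + 3y = −93 and 3x − 7y = −73

Let a tangent through (−15, 4) have slope m. Its distance from (−5, 0) must equal √58:
[m·(10) − (−4)]² = 58(m² + 1)
21m² + 40m − 21 = 0, so m = −7/3 or m = 3/7.
Through (−15, 4) these give 7x + 3y = −93 and 3x − 7y = −73.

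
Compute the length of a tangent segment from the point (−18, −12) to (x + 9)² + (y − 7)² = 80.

√362

The centre is (−9, 7) and r = 4√5. The square of the distance from P to the centre is 81 + 361 = 442.
Power of the point: PT² = |PO|² − r² = 362, so PT = √362.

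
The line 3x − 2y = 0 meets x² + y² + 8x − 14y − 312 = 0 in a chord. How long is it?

Substitute y = (3x)/2:
13x² − 52x − 1248 = 0  ⟹  x² − 4x − 96 = 0
x = 12 or x = −8, giving (12, 18) and (−8, −12).
Chord length = distance between (12, 18) and (−8, −12) = √1300 = 10√13.

10√13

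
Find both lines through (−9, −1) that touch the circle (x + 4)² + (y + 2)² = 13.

Write the tangent as mx − y + (−1 − m·(−9)) = 0 and set its distance from the centre to √13:
[m·(5) − (−1)]² = 13(m² + 1)
6m² + 5m − 6 = 0, so m = −3/2 or m = 2/3.
Through (−9, −1) these give 3x + 2y = −29 and 2x − 3y = −15.

3x + 2y = −29 and 2x − 3y = −15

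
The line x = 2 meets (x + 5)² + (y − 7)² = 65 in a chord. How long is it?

The line gives x = 2. Substituting into the circle:
y² − 14y + 33 = 0
y = 11 or y = 3, giving (2, 11) and (2, 3).
Chord length = distance between (2, 11) and (2, 3) = √64 = 8.

8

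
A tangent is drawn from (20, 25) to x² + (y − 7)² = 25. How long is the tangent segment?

Centre (0, 7), r² = 25. |PO|² = (20)² + (18)² = 724.
The tangent meets the radius at right angles, so tangent² = |PO|² − r² = 724 − 25 = 699.

√699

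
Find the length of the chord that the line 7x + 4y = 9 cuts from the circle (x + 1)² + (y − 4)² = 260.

The distance from (−1, 4) to the line is 0/√65, and r² = 260.
Chord = 2√(r² − d²) = 2·√(260) = 4√65.

4√65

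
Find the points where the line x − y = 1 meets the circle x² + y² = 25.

(−3, −4) and (4, 3)

Substitute y = x − 1:
2x² − 2x − 24 = 0  ⟹  x² − x − 12 = 0
x = 4 or x = −3, giving (4, 3) and (−3, −4).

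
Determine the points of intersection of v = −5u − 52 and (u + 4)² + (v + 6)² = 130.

From the line, v = −5u − 52. Substituting:
26u² + 468u + 2002 = 0  ⟹  u² + 18u + 77 = 0
u = −7 or u = −11, giving (−7, −17) and (−11, 3).

(−11, 3) and (−7, −17)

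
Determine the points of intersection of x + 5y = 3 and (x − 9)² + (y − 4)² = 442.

(−12, 3) and (28, −5)

Express y = (3 − x)/5 and substitute into the circle:
26x² − 416x − 8736 = 0  ⟹  x² − 16x − 336 = 0
x = 28 or x = −12, giving (28, −5) and (−12, 3).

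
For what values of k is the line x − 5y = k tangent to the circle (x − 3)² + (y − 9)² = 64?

For a tangent, require d(centre, line) = r = 8.
|1·3 − 5·9 − k| / √26 = 8
|k − (−42)| = 8√26.

k = −42 ± 8√26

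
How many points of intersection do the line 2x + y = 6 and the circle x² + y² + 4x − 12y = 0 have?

2

d² = (2·(−2) + 1·6 − (6))²/5 = 16/5; r² = 40.
Since d² < r², the line cuts the circle twice.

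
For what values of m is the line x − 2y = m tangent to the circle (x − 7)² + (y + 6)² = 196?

Tangency holds when the distance from the centre (7, −6) to the line equals the radius 14:
|1·7 − 2·(−6) − m| / √5 = 14
|m − (19)| = 14√5.

m = 19 ± 14√5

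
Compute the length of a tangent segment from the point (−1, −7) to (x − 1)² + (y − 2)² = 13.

The centre is (1, 2) and r = √13. The square of the distance from P to the centre is 4 + 81 = 85.
Power of the point: PT² = |PO|² − r² = 72, so PT = 6√2.

6√2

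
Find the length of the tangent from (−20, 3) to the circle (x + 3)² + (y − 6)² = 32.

With centre O = (−3, 6), |OP|² = 298 and r² = 32.
Power of the point: PT² = |PO|² − r² = 266, so PT = √266.

√266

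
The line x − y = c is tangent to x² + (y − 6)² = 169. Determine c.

c = −6 ± 13√2

The line touches the circle iff its distance from (0, 6) is 13:
|1·0 − 1·6 − c| / √2 = 13
|c − (−6)| = 13√2.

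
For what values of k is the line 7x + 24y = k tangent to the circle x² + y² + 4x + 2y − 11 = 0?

k = −138 or k = 62

For a tangent, require d(centre, line) = r = 4.
|7·(−2) + 24·(−1) − k| / √625 = 4
|k − (−38)| = 4·25, so k = 62 or k = −138.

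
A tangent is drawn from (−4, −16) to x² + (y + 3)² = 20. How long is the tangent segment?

√165

Centre (0, −3), r² = 20. |PO|² = (−4)² + (−13)² = 185.
The tangent meets the radius at right angles, so tangent² = |PO|² − r² = 185 − 20 = 165.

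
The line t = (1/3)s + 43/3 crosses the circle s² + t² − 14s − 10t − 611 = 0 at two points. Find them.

Substitute t = (43 + s)/3:
10s² − 70s − 4940 = 0  ⟹  s² − 7s − 494 = 0
s = 26 or s = −19, giving (26, 23) and (−19, 8).

(−19, 8) and (26, 23)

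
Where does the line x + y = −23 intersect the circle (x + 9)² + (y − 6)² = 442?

Substitute y = −x − 23:
2x² + 76x + 480 = 0  ⟹  x² + 38x + 240 = 0
x = −8 or x = −30, giving (−8, −15) and (−30, 7).

(−30, 7) and (−8, −15)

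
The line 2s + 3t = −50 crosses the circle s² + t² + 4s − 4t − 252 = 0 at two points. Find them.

Express t = (−50 − 2s)/3 and substitute into the circle:
13s² + 260s + 832 = 0  ⟹  s² + 20s + 64 = 0
s = −4 or s = −16, giving (−4, −14) and (−16, −6).

(−16, −6) and (−4, −14)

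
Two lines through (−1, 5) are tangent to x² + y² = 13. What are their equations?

2x + 3y = 13 and 3x − 2y = −13

A line y − (5) = m(x − (−1)) is tangent when its distance from (0, 0) is √13:
(1m − (−5))² = 13(m² + 1)
6m² − 5m − 6 = 0, so m = −2/3 or m = 3/2.
With m = −2/3: 2x + 3y = 13. With m = 3/2: 3x − 2y = −13.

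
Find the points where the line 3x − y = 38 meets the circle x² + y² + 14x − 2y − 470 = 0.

Substitute y = 3x − 38:
10x² − 220x + 1050 = 0  ⟹  x² − 22x + 105 = 0
x = 15 or x = 7, giving (15, 7) and (7, −17).

(7, −17) and (15, 7)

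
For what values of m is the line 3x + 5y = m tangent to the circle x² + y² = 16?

Tangency holds when the distance from the centre (0, 0) to the line equals the radius 4:
|3·0 + 5·0 − m| / √34 = 4
|m| = 4√34.

m = ±4√34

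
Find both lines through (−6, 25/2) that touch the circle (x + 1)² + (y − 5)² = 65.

Let a tangent through (−6, 25/2) have slope m. Its distance from (−1, 5) must equal √65:
[m·(5) − (−15/2)]² = 65(m² + 1)
32m² − 60m + 7 = 0, so m = 1/8 or m = 7/4.
With m = 1/8: x − 8y = −106. With m = 7/4: 7x − 4y = −92.

x − 8y = −106 and 7x − 4y = −92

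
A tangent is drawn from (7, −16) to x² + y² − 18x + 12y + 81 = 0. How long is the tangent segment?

The centre is (9, −6) and r = 6. The square of the distance from P to the centre is 4 + 100 = 104.
Power of the point: PT² = |PO|² − r² = 68, so PT = 2√17.

2√17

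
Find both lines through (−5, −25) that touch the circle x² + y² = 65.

8x + y = −65 and 7x − 4y = 65

Let a tangent through (−5, −25) have slope m. Its distance from (0, 0) must equal √65:
[m·(5) − (25)]² = 65(m² + 1)
4m² + 25m − 56 = 0, so m = −8 or m = 7/4.
Through (−5, −25) these give 8x + y = −65 and 7x − 4y = 65.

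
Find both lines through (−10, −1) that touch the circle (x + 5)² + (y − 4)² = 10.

A line y − (−1) = m(x − (−10)) is tangent when its distance from (−5, 4) is √10:
[m·(5) − (5)]² = 10(m² + 1)
3m² − 10m + 3 = 0, so m = 3 or m = 1/3.
With m = 3: 3x − y = −29. With m = 1/3: x − 3y = −7.

3x − y = −29 and x − 3y = −7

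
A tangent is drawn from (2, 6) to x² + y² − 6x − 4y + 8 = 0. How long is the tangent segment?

With centre O = (3, 2), |OP|² = 17 and r² = 5.
Power of the point: PT² = |PO|² − r² = 12, so PT = 2√3.

2√3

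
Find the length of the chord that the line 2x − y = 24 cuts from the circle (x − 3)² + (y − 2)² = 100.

The distance from (3, 2) to the line is 20/√5, and r² = 100.
Half the chord is √(r² − d²) = √(20), so the full chord is 4√5.

4√5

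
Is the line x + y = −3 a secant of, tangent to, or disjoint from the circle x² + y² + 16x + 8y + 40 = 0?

disjoint

Substituting the line into the circle gives 2x² + 14x + 25 = 0.
Δ = 196 − 200 = −4.
No real roots: the line does not meet the circle.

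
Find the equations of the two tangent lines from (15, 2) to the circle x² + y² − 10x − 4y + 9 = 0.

A line y − (2) = m(x − (15)) is tangent when its distance from (5, 2) is 2√5:
[m·(−10) − (0)]² = 20(m² + 1)
4m² − 1 = 0, so m = −1/2 or m = 1/2.
With m = −1/2: x + 2y = 19. With m = 1/2: x − 2y = 11.

x + 2y = 19 and x − 2y = 11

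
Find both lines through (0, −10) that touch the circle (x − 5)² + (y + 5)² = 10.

3x − y = 10 and x − 3y = 30

Let a tangent through (0, −10) have slope m. Its distance from (5, −5) must equal √10:
(5m − (5))² = 10(m² + 1)
3m² − 10m + 3 = 0, so m = 3 or m = 1/3.
With m = 3: 3x − y = 10. With m = 1/3: x − 3y = 30.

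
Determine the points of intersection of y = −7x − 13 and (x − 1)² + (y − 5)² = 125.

(−4, 15) and (−1, −6)

Substitute y = −7x − 13:
50x² + 250x + 200 = 0  ⟹  x² + 5x + 4 = 0
x = −1 or x = −4, giving (−1, −6) and (−4, 15).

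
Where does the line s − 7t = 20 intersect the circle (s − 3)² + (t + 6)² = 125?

(−8, −4) and (13, −1)

From the line, t = (−20 + s)/7. Substituting:
50s² − 250s − 5200 = 0  ⟹  s² − 5s − 104 = 0
s = 13 or s = −8, giving (13, −1) and (−8, −4).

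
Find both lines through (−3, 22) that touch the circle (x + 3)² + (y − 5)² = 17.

4x + y = 10 and 4x − y = −34

Let a tangent through (−3, 22) have slope m. Its distance from (−3, 5) must equal √17:
[m·(0) − (−17)]² = 17(m² + 1)
m² − 16 = 0, so m = −4 or m = 4.
Through (−3, 22) these give 4x + y = 10 and 4x − y = −34.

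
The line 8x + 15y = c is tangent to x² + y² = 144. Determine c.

c = −204 or c = 204

Tangency holds when the distance from the centre (0, 0) to the line equals the radius 12:
|8·0 + 15·0 − c| / √289 = 12
|c| = 12·17, so c = 204 or c = −204.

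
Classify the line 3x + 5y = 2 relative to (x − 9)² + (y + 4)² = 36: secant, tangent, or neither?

Substituting the line into the circle gives 34x² − 582x + 1609 = 0.
Discriminant = (−582)² − 4·34·(1609) = 119900 > 0.
Two real roots: the line is a secant.

secant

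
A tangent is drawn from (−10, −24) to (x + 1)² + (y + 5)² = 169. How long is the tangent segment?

√273

The centre is (−1, −5) and r = 13. The square of the distance from P to the centre is 81 + 361 = 442.
The tangent meets the radius at right angles, so tangent² = |PO|² − r² = 442 − 169 = 273.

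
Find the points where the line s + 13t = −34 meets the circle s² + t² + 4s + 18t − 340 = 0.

Substitute t = (−34 − s)/13:
170s² + 510s − 64260 = 0  ⟹  s² + 3s − 378 = 0
s = 18 or s = −21, giving (18, −4) and (−21, −1).

(−21, −1) and (18, −4)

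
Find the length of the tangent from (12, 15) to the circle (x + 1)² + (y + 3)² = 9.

22

The centre is (−1, −3) and r = 3. The square of the distance from P to the centre is 169 + 324 = 493.
The tangent meets the radius at right angles, so tangent² = |PO|² − r² = 493 − 9 = 484.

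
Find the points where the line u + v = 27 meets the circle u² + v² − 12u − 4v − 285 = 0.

From the line, v = −u + 27. Substituting:
2u² − 62u + 336 = 0  ⟹  u² − 31u + 168 = 0
u = 24 or u = 7, giving (24, 3) and (7, 20).

(7, 20) and (24, 3)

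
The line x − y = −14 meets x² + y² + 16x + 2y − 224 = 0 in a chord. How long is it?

Centre (−8, −1), r² = 289. Perpendicular distance d from centre to line = |7| / √2 = 7/√2.
Half the chord is √(r² − d²) = √(529/2), so the full chord is 23√2.

23√2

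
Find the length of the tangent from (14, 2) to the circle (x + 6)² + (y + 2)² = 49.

Centre (−6, −2), r² = 49. |PO|² = (20)² + (4)² = 416.
By the tangent–radius right angle, tangent length = √(|PO|² − r²) = √367.

√367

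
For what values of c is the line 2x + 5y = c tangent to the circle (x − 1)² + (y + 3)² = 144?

c = −13 ± 12√29

The line touches the circle iff its distance from (1, −3) is 12:
|2·1 + 5·(−3) − c| / √29 = 12
|c − (−13)| = 12√29.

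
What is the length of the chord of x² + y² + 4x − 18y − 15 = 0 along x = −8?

The distance from (−2, 9) to the line is 6, and r² = 100.
Half the chord is √(r² − d²) = √(64), so the full chord is 16.

16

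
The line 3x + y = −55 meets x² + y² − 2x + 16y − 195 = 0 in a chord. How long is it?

2√10

Centre (1, −8), r² = 260. Perpendicular distance d from centre to line = |50| / √10 = 50/√10.
Half the chord is √(r² − d²) = √(10), so the full chord is 2√10.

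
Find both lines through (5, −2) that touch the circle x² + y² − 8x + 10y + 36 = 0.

2x + y = 8 and x − 2y = 9

A line y − (−2) = m(x − (5)) is tangent when its distance from (4, −5) is √5:
(−1m − (−3))² = 5(m² + 1)
2m² + 3m − 2 = 0, so m = −2 or m = 1/2.
With m = −2: 2x + y = 8. With m = 1/2: x − 2y = 9.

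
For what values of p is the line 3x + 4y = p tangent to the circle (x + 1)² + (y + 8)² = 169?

Tangency holds when the distance from the centre (−1, −8) to the line equals the radius 13:
|3·(−1) + 4·(−8) − p| / √25 = 13
|p − (−35)| = 13·5, so p = 30 or p = −100.

p = −100 or p = 30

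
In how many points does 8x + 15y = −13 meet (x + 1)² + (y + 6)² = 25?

1

Substituting the line into the circle gives 289x² − 782x + 529 = 0.
Discriminant = (−782)² − 4·289·(529) = 0.
A repeated root: the line is tangent.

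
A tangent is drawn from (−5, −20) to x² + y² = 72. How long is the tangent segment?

With centre O = (0, 0), |OP|² = 425 and r² = 72.
The tangent meets the radius at right angles, so tangent² = |PO|² − r² = 425 − 72 = 353.

√353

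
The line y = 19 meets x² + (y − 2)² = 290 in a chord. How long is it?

2

Substitute y = 19:
x² − 1 = 0
x = 1 or x = −1, giving (1, 19) and (−1, 19).
|(1, 19) − (−1, 19)| = √((2)² + (0)²) = 2.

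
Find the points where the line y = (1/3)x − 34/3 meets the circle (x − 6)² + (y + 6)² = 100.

Express y = (−34 + x)/3 and substitute into the circle:
10x² − 140x − 320 = 0  ⟹  x² − 14x − 32 = 0
x = 16 or x = −2, giving (16, −6) and (−2, −12).

(−2, −12) and (16, −6)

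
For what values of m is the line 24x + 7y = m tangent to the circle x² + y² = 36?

For a tangent, require d(centre, line) = r = 6.
|24·0 + 7·0 − m| / √625 = 6
|m| = 6·25, so m = 150 or m = −150.

m = −150 or m = 150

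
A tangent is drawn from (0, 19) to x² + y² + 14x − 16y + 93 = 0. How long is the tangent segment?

With centre O = (−7, 8), |OP|² = 170 and r² = 20.
The tangent meets the radius at right angles, so tangent² = |PO|² − r² = 170 − 20 = 150.

5√6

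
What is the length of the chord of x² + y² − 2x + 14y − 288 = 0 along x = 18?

14

The distance from (1, −7) to the line is 17, and r² = 338.
Chord = 2√(r² − d²) = 2·√(49) = 14.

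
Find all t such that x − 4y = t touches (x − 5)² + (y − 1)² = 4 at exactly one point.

For a tangent, require d(centre, line) = r = 2.
|1·5 − 4·1 − t| / √17 = 2
|t − (1)| = 2√17.

t = 1 ± 2√17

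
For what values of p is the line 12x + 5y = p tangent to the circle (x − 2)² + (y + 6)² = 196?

p = −188 or p = 176

Tangency holds when the distance from the centre (2, −6) to the line equals the radius 14:
|12·2 + 5·(−6) − p| / √169 = 14
|p − (−6)| = 14·13, so p = 176 or p = −188.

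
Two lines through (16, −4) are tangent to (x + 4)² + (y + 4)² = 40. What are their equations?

Write the tangent as mx − y + (−4 − m·(16)) = 0 and set its distance from the centre to 2√10:
[m·(−20) − (0)]² = 40(m² + 1)
9m² − 1 = 0, so m = 1/3 or m = −1/3.
Through (16, −4) these give x − 3y = 28 and x + 3y = 4.

x − 3y = 28 and x + 3y = 4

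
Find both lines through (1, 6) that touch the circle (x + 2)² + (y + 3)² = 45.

A line y − (6) = m(x − (1)) is tangent when its distance from (−2, −3) is 3√5:
(−3m − (−9))² = 45(m² + 1)
2m² + 3m − 2 = 0, so m = 1/2 or m = −2.
Through (1, 6) these give x − 2y = −11 and 2x + y = 8.

x − 2y = −11 and 2x + y = 8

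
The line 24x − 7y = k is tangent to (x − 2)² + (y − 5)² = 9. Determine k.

k = −62 or k = 88

The line touches the circle iff its distance from (2, 5) is 3:
|24·2 − 7·5 − k| / √625 = 3
|k − (13)| = 3·25, so k = 88 or k = −62.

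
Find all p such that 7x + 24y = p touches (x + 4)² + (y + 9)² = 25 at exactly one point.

The line touches the circle iff its distance from (−4, −9) is 5:
|7·(−4) + 24·(−9) − p| / √625 = 5
|p − (−244)| = 5·25, so p = −119 or p = −369.

p = −369 or p = −119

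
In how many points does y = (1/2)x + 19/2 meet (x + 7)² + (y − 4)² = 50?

2

d² = (1·(−7) − 2·4 − (−19))²/5 = 16/5; r² = 50.
Since d² < r², the line cuts the circle twice.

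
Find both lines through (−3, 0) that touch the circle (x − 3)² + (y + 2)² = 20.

Let a tangent through (−3, 0) have slope m. Its distance from (3, −2) must equal 2√5:
[m·(6) − (−2)]² = 20(m² + 1)
2m² + 3m − 2 = 0, so m = −2 or m = 1/2.
Through (−3, 0) these give 2x + y = −6 and x − 2y = −3.

2x + y = −6 and x − 2y = −3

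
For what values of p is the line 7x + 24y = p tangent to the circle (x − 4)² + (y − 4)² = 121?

For a tangent, require d(centre, line) = r = 11.
|7·4 + 24·4 − p| / √625 = 11
|p − (124)| = 11·25, so p = 399 or p = −151.

p = −151 or p = 399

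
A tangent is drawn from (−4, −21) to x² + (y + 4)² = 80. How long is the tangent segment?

With centre O = (0, −4), |OP|² = 305 and r² = 80.
By the tangent–radius right angle, tangent length = √(|PO|² − r²) = √225 = 15.

15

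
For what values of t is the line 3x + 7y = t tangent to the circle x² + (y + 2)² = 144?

t = −14 ± 12√58

Tangency holds when the distance from the centre (0, −2) to the line equals the radius 12:
|3·0 + 7·(−2) − t| / √58 = 12
|t − (−14)| = 12√58.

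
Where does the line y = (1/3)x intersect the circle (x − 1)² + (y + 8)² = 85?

(−6, −2) and (3, 1)

Express y = (x)/3 and substitute into the circle:
10x² + 30x − 180 = 0  ⟹  x² + 3x − 18 = 0
x = 3 or x = −6, giving (3, 1) and (−6, −2).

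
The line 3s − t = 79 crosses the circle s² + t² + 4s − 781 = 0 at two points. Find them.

(21, −16) and (26, −1)

Substitute t = 3s − 79:
10s² − 470s + 5460 = 0  ⟹  s² − 47s + 546 = 0
s = 26 or s = 21, giving (26, −1) and (21, −16).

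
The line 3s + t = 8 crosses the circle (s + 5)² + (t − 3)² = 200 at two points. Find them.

Express t = −3s + 8 and substitute into the circle:
10s² − 20s − 150 = 0  ⟹  s² − 2s − 15 = 0
s = 5 or s = −3, giving (5, −7) and (−3, 17).

(−3, 17) and (5, −7)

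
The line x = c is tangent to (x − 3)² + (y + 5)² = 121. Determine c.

Tangency holds when the distance from the centre (3, −5) to the line equals the radius 11:
|1·3 + 0·(−5) − c| / √1 = 11
|c − (3)| = 11, so c = 14 or c = −8.

c = −8 or c = 14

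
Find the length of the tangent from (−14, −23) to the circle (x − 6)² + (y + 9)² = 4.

With centre O = (6, −9), |OP|² = 596 and r² = 4.
Power of the point: PT² = |PO|² − r² = 592, so PT = 4√37.

4√37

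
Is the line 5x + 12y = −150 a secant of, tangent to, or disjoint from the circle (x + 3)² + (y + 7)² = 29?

secant

Substituting the line into the circle gives 169x² + 1524x + 1476 = 0.
Δ = 2322576 − 997776 = 1324800.
Two real roots: the line is a secant.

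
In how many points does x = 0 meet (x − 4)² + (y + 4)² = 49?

2

Substituting the line into the circle gives y² + 8y − 17 = 0.
Discriminant = (8)² − 4·1·(−17) = 132 > 0.
Two real roots: the line is a secant.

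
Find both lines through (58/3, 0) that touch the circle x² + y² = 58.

3x + 7y = 58 and 3x − 7y = 58

A line y − (0) = m(x − (58/3)) is tangent when its distance from (0, 0) is √58:
(−58/3m − (0))² = 58(m² + 1)
49m² − 9 = 0, so m = −3/7 or m = 3/7.
With m = −3/7: 3x + 7y = 58. With m = 3/7: 3x − 7y = 58.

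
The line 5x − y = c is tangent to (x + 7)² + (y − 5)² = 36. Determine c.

c = −40 ± 6√26

Tangency holds when the distance from the centre (−7, 5) to the line equals the radius 6:
|5·(−7) − 1·5 − c| / √26 = 6
|c − (−40)| = 6√26.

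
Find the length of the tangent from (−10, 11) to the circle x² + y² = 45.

4√11

With centre O = (0, 0), |OP|² = 221 and r² = 45.
By the tangent–radius right angle, tangent length = √(|PO|² − r²) = √176 = 4√11.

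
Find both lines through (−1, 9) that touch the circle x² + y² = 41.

A line y − (9) = m(x − (−1)) is tangent when its distance from (0, 0) is √41:
[m·(1) − (−9)]² = 41(m² + 1)
20m² − 9m − 20 = 0, so m = 5/4 or m = −4/5.
Through (−1, 9) these give 5x − 4y = −41 and 4x + 5y = 41.

5x − 4y = −41 and 4x + 5y = 41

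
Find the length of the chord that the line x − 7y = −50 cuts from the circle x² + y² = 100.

The distance from (0, 0) to the line is 50/√50, and r² = 100.
Half the chord is √(r² − d²) = √(50), so the full chord is 10√2.

10√2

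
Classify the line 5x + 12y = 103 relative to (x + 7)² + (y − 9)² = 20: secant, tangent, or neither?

secant

Substituting the line into the circle gives 169x² + 2066x + 4201 = 0.
Δ = 4268356 − 2839876 = 1428480.
Two real roots: the line is a secant.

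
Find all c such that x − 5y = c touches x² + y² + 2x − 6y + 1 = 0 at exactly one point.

For a tangent, require d(centre, line) = r = 3.
|1·(−1) − 5·3 − c| / √26 = 3
|c − (−16)| = 3√26.

c = −16 ± 3√26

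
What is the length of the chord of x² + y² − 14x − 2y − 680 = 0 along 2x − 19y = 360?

Centre (7, 1), r² = 730. Perpendicular distance d from centre to line = |−365| / √365 = 365/√365.
Half the chord is √(r² − d²) = √(365), so the full chord is 2√365.

2√365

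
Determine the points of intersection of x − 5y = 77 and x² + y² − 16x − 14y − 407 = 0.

Substitute y = (−77 + x)/5:
26x² − 624x + 1144 = 0  ⟹  x² − 24x + 44 = 0
x = 22 or x = 2, giving (22, −11) and (2, −15).

(2, −15) and (22, −11)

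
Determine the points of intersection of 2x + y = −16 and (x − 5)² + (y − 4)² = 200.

Express y = −2x − 16 and substitute into the circle:
5x² + 70x + 225 = 0  ⟹  x² + 14x + 45 = 0
x = −5 or x = −9, giving (−5, −6) and (−9, 2).

(−9, 2) and (−5, −6)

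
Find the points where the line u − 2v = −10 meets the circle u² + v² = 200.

(−14, −2) and (10, 10)

Express v = (10 + u)/2 and substitute into the circle:
5u² + 20u − 700 = 0  ⟹  u² + 4u − 140 = 0
u = 10 or u = −14, giving (10, 10) and (−14, −2).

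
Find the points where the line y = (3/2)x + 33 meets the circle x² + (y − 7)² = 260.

From the line, y = (66 + 3x)/2. Substituting:
13x² + 312x + 1664 = 0  ⟹  x² + 24x + 128 = 0
x = −8 or x = −16, giving (−8, 21) and (−16, 9).

(−16, 9) and (−8, 21)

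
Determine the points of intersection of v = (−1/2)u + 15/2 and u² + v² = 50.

(1, 7) and (5, 5)

Express v = (15 − u)/2 and substitute into the circle:
5u² − 30u + 25 = 0  ⟹  u² − 6u + 5 = 0
u = 5 or u = 1, giving (5, 5) and (1, 7).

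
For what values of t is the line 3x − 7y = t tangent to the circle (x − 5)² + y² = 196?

The line touches the circle iff its distance from (5, 0) is 14:
|3·5 − 7·0 − t| / √58 = 14
|t − (15)| = 14√58.

t = 15 ± 14√58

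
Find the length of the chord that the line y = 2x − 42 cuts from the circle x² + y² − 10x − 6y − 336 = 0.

From the line, y = 2x − 42. Substituting:
5x² − 190x + 1680 = 0  ⟹  x² − 38x + 336 = 0
x = 24 or x = 14, giving (24, 6) and (14, −14).
|(24, 6) − (14, −14)| = √((10)² + (20)²) = 10√5.

10√5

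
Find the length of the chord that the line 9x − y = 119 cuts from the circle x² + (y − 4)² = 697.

From the line, y = 9x − 119. Substituting:
82x² − 2214x + 14432 = 0  ⟹  x² − 27x + 176 = 0
x = 16 or x = 11, giving (16, 25) and (11, −20).
|(16, 25) − (11, −20)| = √((5)² + (45)²) = 5√82.

5√82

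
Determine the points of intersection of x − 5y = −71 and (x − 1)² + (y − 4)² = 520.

(−21, 10) and (19, 18)

Substitute y = (71 + x)/5:
26x² + 52x − 10374 = 0  ⟹  x² + 2x − 399 = 0
x = 19 or x = −21, giving (19, 18) and (−21, 10).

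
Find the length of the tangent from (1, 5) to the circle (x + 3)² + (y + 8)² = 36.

√149

With centre O = (−3, −8), |OP|² = 185 and r² = 36.
By the tangent–radius right angle, tangent length = √(|PO|² − r²) = √149.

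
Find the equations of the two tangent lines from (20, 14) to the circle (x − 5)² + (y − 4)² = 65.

x − 8y = −92 and 7x − 4y = 84

Write the tangent as mx − y + (14 − m·(20)) = 0 and set its distance from the centre to √65:
[m·(−15) − (−10)]² = 65(m² + 1)
32m² − 60m + 7 = 0, so m = 1/8 or m = 7/4.
With m = 1/8: x − 8y = −92. With m = 7/4: 7x − 4y = 84.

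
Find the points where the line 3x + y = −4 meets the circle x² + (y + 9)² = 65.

Substitute y = −3x − 4:
10x² − 30x − 40 = 0  ⟹  x² − 3x − 4 = 0
x = 4 or x = −1, giving (4, −16) and (−1, −1).

(−1, −1) and (4, −16)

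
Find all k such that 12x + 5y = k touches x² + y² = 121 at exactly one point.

Tangency holds when the distance from the centre (0, 0) to the line equals the radius 11:
|12·0 + 5·0 − k| / √169 = 11
|k| = 11·13, so k = 143 or k = −143.

k = −143 or k = 143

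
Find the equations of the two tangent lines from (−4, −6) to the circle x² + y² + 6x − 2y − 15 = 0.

3x − 4y = 12 and 4x + 3y = −34

Write the tangent as mx − y + (−6 − m·(−4)) = 0 and set its distance from the centre to 5:
(1m − (7))² = 25(m² + 1)
12m² + 7m − 12 = 0, so m = 3/4 or m = −4/3.
With m = 3/4: 3x − 4y = 12. With m = −4/3: 4x + 3y = −34.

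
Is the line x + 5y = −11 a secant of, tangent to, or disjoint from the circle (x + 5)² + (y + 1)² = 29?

secant

Substituting the line into the circle gives 26x² + 262x − 64 = 0.
Discriminant = (262)² − 4·26·(−64) = 75300 > 0.
Two real roots: the line is a secant.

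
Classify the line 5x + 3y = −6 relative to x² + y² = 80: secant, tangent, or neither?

secant

Substituting the line into the circle gives 34x² + 60x − 684 = 0.
Δ = 3600 − (−93024) = 96624.
Two real roots: the line is a secant.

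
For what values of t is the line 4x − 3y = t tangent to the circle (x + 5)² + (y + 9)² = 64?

For a tangent, require d(centre, line) = r = 8.
|4·(−5) − 3·(−9) − t| / √25 = 8
|t − (7)| = 8·5, so t = 47 or t = −33.

t = −33 or t = 47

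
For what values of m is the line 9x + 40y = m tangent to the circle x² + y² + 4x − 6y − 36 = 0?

m = −185 or m = 389

For a tangent, require d(centre, line) = r = 7.
|9·(−2) + 40·3 − m| / √1681 = 7
|m − (102)| = 7·41, so m = 389 or m = −185.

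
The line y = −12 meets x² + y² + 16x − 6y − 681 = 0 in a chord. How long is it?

The distance from (−8, 3) to the line is 15, and r² = 754.
Half the chord is √(r² − d²) = √(529), so the full chord is 46.

46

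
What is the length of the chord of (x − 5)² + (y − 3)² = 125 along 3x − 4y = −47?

Substitute y = (47 + 3x)/4:
25x² + 50x − 375 = 0  ⟹  x² + 2x − 15 = 0
x = 3 or x = −5, giving (3, 14) and (−5, 8).
|(3, 14) − (−5, 8)| = √((8)² + (6)²) = 10.

10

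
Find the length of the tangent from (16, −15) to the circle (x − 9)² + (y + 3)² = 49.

12

With centre O = (9, −3), |OP|² = 193 and r² = 49.
By the tangent–radius right angle, tangent length = √(|PO|² − r²) = √144 = 12.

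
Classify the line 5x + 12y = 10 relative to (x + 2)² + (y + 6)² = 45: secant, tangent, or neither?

Substituting the line into the circle gives 169x² − 244x + 820 = 0.
Discriminant = (−244)² − 4·169·(820) = −494784 < 0.
No real roots: the line does not meet the circle.

neither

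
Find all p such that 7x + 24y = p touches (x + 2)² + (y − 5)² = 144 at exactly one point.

p = −194 or p = 406

The line touches the circle iff its distance from (−2, 5) is 12:
|7·(−2) + 24·5 − p| / √625 = 12
|p − (106)| = 12·25, so p = 406 or p = −194.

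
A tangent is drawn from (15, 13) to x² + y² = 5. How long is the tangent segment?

√389

With centre O = (0, 0), |OP|² = 394 and r² = 5.
The tangent meets the radius at right angles, so tangent² = |PO|² − r² = 394 − 5 = 389.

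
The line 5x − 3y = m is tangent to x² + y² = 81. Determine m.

For a tangent, require d(centre, line) = r = 9.
|5·0 − 3·0 − m| / √34 = 9
|m| = 9√34.

m = ±9√34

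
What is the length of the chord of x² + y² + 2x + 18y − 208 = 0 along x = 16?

The line gives x = 16. Substituting into the circle:
y² + 18y + 80 = 0
y = −8 or y = −10, giving (16, −8) and (16, −10).
Chord length = distance between (16, −8) and (16, −10) = √4 = 2.

2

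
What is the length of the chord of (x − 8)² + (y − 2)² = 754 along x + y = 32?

From the line, y = −x + 32. Substituting:
2x² − 76x + 210 = 0  ⟹  x² − 38x + 105 = 0
x = 35 or x = 3, giving (35, −3) and (3, 29).
|(35, −3) − (3, 29)| = √((32)² + (−32)²) = 32√2.

32√2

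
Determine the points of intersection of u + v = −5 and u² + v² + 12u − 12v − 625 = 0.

Substitute v = −u − 5:
2u² + 34u − 540 = 0  ⟹  u² + 17u − 270 = 0
u = 10 or u = −27, giving (10, −15) and (−27, 22).

(−27, 22) and (10, −15)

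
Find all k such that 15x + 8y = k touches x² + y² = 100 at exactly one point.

k = −170 or k = 170

For a tangent, require d(centre, line) = r = 10.
|15·0 + 8·0 − k| / √289 = 10
|k| = 10·17, so k = 170 or k = −170.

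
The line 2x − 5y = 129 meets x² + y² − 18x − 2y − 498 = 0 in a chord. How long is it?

4√29

Express y = (−129 + 2x)/5 and substitute into the circle:
29x² − 986x + 5481 = 0  ⟹  x² − 34x + 189 = 0
x = 27 or x = 7, giving (27, −15) and (7, −23).
Chord length = distance between (27, −15) and (7, −23) = √464 = 4√29.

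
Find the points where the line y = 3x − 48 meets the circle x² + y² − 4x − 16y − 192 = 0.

Express y = 3x − 48 and substitute into the circle:
10x² − 340x + 2880 = 0  ⟹  x² − 34x + 288 = 0
x = 18 or x = 16, giving (18, 6) and (16, 0).

(16, 0) and (18, 6)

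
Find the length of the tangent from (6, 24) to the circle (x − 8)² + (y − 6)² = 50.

√278

The centre is (8, 6) and r = 5√2. The square of the distance from P to the centre is 4 + 324 = 328.
Power of the point: PT² = |PO|² − r² = 278, so PT = √278.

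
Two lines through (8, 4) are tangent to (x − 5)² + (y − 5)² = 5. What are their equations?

A line y − (4) = m(x − (8)) is tangent when its distance from (5, 5) is √5:
(−3m − (1))² = 5(m² + 1)
2m² + 3m − 2 = 0, so m = −2 or m = 1/2.
Through (8, 4) these give 2x + y = 20 and x − 2y = 0.

2x + y = 20 and x − 2y = 0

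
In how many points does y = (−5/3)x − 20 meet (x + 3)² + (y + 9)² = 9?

Substituting the line into the circle gives 34x² + 384x + 1089 = 0.
Discriminant = (384)² − 4·34·(1089) = −648 < 0.
No real roots: the line does not meet the circle.

0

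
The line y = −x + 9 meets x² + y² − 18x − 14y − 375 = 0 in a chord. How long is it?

31√2

From the line, y = −x + 9. Substituting:
2x² − 22x − 420 = 0  ⟹  x² − 11x − 210 = 0
x = 21 or x = −10, giving (21, −12) and (−10, 19).
Chord length = distance between (21, −12) and (−10, 19) = √1922 = 31√2.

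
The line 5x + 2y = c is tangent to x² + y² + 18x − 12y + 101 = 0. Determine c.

c = −33 ± 4√29

For a tangent, require d(centre, line) = r = 4.
|5·(−9) + 2·6 − c| / √29 = 4
|c − (−33)| = 4√29.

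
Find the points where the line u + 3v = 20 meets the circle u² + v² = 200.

(−10, 10) and (14, 2)

Substitute v = (20 − u)/3:
10u² − 40u − 1400 = 0  ⟹  u² − 4u − 140 = 0
u = 14 or u = −10, giving (14, 2) and (−10, 10).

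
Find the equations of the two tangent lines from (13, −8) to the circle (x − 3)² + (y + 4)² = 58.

A line y − (−8) = m(x − (13)) is tangent when its distance from (3, −4) is √58:
[m·(−10) − (4)]² = 58(m² + 1)
21m² + 40m − 21 = 0, so m = 3/7 or m = −7/3.
Through (13, −8) these give 3x − 7y = 95 and 7x + 3y = 67.

3x − 7y = 95 and 7x + 3y = 67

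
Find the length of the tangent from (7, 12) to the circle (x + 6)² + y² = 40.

√273

With centre O = (−6, 0), |OP|² = 313 and r² = 40.
By the tangent–radius right angle, tangent length = √(|PO|² − r²) = √273.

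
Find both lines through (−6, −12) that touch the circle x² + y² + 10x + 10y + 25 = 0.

Write the tangent as mx − y + (−12 − m·(−6)) = 0 and set its distance from the centre to 5:
[m·(1) − (7)]² = 25(m² + 1)
12m² + 7m − 12 = 0, so m = 3/4 or m = −4/3.
Through (−6, −12) these give 3x − 4y = 30 and 4x + 3y = −60.

3x − 4y = 30 and 4x + 3y = −60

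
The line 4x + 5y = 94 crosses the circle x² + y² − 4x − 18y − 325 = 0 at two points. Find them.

From the line, y = (94 − 4x)/5. Substituting:
41x² − 492x − 7749 = 0  ⟹  x² − 12x − 189 = 0
x = 21 or x = −9, giving (21, 2) and (−9, 26).

(−9, 26) and (21, 2)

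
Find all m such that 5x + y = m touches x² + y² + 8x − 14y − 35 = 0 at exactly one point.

For a tangent, require d(centre, line) = r = 10.
|5·(−4) + 1·7 − m| / √26 = 10
|m − (−13)| = 10√26.

m = −13 ± 10√26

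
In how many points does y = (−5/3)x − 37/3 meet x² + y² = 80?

2

Substituting the line into the circle gives 34x² + 370x + 649 = 0.
Δ = 136900 − 88264 = 48636.
Two real roots: the line is a secant.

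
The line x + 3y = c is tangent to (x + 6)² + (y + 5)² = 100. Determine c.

c = −21 ± 10√10

For a tangent, require d(centre, line) = r = 10.
|1·(−6) + 3·(−5) − c| / √10 = 10
|c − (−21)| = 10√10.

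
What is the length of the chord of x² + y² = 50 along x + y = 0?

10√2

The distance from (0, 0) to the line is 0/√2, and r² = 50.
Chord = 2√(r² − d²) = 2·√(50) = 10√2.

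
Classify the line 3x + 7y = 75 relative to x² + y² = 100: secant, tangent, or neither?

secant

Substituting the line into the circle gives 58x² − 450x + 725 = 0.
Discriminant = (−450)² − 4·58·(725) = 34300 > 0.
Two real roots: the line is a secant.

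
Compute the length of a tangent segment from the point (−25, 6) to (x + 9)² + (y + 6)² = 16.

8√6

Centre (−9, −6), r² = 16. |PO|² = (−16)² + (12)² = 400.
The tangent meets the radius at right angles, so tangent² = |PO|² − r² = 400 − 16 = 384.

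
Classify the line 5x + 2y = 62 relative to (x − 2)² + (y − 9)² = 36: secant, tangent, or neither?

neither

Substituting the line into the circle gives 29x² − 456x + 1808 = 0.
Δ = 207936 − 209728 = −1792.
No real roots: the line does not meet the circle.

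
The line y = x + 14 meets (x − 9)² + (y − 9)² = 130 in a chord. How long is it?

8√2

Express y = x + 14 and substitute into the circle:
2x² − 8x − 24 = 0  ⟹  x² − 4x − 12 = 0
x = 6 or x = −2, giving (6, 20) and (−2, 12).
Chord length = distance between (6, 20) and (−2, 12) = √128 = 8√2.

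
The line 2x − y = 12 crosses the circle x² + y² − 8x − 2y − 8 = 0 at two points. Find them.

From the line, y = 2x − 12. Substituting:
5x² − 60x + 160 = 0  ⟹  x² − 12x + 32 = 0
x = 8 or x = 4, giving (8, 4) and (4, −4).

(4, −4) and (8, 4)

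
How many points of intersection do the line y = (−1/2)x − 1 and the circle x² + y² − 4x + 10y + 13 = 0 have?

2

d² = (1·2 + 2·(−5) − (−2))²/5 = 36/5; r² = 16.
Since d² < r², the line cuts the circle twice.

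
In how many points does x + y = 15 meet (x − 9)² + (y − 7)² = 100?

Substituting the line into the circle gives 2x² − 34x + 45 = 0.
Δ = 1156 − 360 = 796.
Two real roots: the line is a secant.

2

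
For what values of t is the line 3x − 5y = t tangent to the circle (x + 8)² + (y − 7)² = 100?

Tangency holds when the distance from the centre (−8, 7) to the line equals the radius 10:
|3·(−8) − 5·7 − t| / √34 = 10
|t − (−59)| = 10√34.

t = −59 ± 10√34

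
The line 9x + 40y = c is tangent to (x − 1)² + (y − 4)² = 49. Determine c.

Tangency holds when the distance from the centre (1, 4) to the line equals the radius 7:
|9·1 + 40·4 − c| / √1681 = 7
|c − (169)| = 7·41, so c = 456 or c = −118.

c = −118 or c = 456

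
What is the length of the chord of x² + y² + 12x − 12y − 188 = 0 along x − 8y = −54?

4√65

Express y = (54 + x)/8 and substitute into the circle:
65x² + 780x − 14300 = 0  ⟹  x² + 12x − 220 = 0
x = 10 or x = −22, giving (10, 8) and (−22, 4).
|(10, 8) − (−22, 4)| = √((32)² + (4)²) = 4√65.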